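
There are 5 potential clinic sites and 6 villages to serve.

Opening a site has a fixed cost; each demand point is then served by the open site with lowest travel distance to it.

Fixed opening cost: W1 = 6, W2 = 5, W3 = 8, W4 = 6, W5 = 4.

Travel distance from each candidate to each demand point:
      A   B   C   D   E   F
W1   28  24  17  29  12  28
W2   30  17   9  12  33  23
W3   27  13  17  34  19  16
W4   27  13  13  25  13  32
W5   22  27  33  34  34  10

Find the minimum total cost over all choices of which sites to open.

Open {W2, W4, W5}: assign each demand point to its cheapest open site.
  A→W5 22, B→W4 13, C→W2 9, D→W2 12, E→W4 13, F→W5 10
  travel distance 79, fixed 15 → total 94.
Compare {W1, W2, W5}: travel distance 82 + fixed 15 = 97.
Compare {W1, W2, W4, W5}: travel distance 78 + fixed 21 = 99.
Compare {W1, W2, W3, W5}: travel distance 78 + fixed 23 = 101.
All other subsets cost ≥ 97. Minimum total cost: 94.

94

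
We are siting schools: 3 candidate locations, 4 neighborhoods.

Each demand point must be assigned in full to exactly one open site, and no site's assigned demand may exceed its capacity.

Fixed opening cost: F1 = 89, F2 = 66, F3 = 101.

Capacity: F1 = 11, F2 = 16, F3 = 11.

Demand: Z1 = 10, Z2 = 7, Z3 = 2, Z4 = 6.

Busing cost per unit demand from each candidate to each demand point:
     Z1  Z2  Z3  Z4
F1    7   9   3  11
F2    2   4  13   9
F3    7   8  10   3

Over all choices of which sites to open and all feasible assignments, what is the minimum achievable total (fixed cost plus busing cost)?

Open {F1, F2}; cheapest assignment that respects the capacities:
  F1 (cap 11, load 9): Z2, Z3 — cost 7×9 + 2×3 = 69
  F2 (cap 16, load 16): Z1, Z4 — cost 10×2 + 6×9 = 74
  Shipping 143, fixed 155 → total 298.
  Any other capacity-feasible assignment to {F1, F2} ships for at least 143.
Compare {F2, F3}: its best feasible assignment gives total 317.
Compare {F1, F2, F3}: its best feasible assignment gives total 363.
Every other set of open sites that can feasibly serve all demand totals ≥ 317 even under its best assignment. Minimum: 298.

298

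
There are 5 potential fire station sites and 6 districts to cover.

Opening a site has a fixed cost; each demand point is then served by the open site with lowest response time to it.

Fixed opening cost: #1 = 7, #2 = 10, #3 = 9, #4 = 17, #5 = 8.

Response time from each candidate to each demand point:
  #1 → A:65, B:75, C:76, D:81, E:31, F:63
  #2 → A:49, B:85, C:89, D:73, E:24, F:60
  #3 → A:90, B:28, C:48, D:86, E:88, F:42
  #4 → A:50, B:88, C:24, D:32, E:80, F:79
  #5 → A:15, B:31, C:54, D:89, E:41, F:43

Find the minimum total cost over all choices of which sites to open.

Open {#2, #4, #5}: assign each demand point to its cheapest open site.
  A→#5 15, B→#5 31, C→#4 24, D→#4 32, E→#2 24, F→#5 43
  response time 169, fixed 35 → total 204.
Compare {#1, #4, #5}: response time 176 + fixed 32 = 208.
Compare {#2, #3, #4, #5}: response time 165 + fixed 44 = 209.
Compare {#4, #5}: response time 186 + fixed 25 = 211.
All other subsets cost ≥ 208. Minimum total cost: 204.

204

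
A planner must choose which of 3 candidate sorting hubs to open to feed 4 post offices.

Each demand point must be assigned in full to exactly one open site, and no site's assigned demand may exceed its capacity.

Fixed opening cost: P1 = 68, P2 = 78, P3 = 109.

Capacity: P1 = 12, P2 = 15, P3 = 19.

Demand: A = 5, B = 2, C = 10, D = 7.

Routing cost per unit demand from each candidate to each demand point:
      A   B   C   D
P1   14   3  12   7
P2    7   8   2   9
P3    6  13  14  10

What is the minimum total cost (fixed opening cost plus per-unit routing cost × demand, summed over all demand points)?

Open {P1, P2}; cheapest assignment that respects the capacities:
  P1 (cap 12, load 9): B, D — cost 2×3 + 7×7 = 55
  P2 (cap 15, load 15): A, C — cost 5×7 + 10×2 = 55
  Shipping 110, fixed 146 → total 256.
  Any other capacity-feasible assignment to {P1, P2} ships for at least 110.
Compare {P2, P3}: its best feasible assignment gives total 323.
Compare {P1, P2, P3}: its best feasible assignment gives total 360.
Every other set of open sites that can feasibly serve all demand totals ≥ 323 even under its best assignment. Minimum: 256.

256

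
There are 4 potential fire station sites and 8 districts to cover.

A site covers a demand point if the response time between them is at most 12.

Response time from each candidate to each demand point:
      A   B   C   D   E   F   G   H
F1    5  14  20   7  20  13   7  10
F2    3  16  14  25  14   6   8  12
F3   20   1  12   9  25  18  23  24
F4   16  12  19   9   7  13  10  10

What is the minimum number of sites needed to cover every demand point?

Coverage sets (demand points within 12 of each site):
  F1: {A, D, G, H}
  F2: {A, F, G, H}
  F3: {B, C, D}
  F4: {B, D, E, G, H}
No 2 sites suffice: every size-2 union leaves at least one demand point uncovered.
But {F2, F3, F4} covers everything, so the minimum is 3.

3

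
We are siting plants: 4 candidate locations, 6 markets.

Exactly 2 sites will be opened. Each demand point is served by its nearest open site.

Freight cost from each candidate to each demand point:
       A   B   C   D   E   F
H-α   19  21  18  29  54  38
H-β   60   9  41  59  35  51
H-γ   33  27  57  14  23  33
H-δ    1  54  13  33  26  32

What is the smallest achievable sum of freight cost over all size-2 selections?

Open {H-γ, H-δ}.
  A→H-δ 1, B→H-γ 27, C→H-δ 13, D→H-γ 14, E→H-γ 23, F→H-δ 32  ⇒ total 110.
Compare {H-β, H-δ}: total 114.
Compare {H-α, H-δ}: total 122.
No size-2 selection does better; minimum is 110.

110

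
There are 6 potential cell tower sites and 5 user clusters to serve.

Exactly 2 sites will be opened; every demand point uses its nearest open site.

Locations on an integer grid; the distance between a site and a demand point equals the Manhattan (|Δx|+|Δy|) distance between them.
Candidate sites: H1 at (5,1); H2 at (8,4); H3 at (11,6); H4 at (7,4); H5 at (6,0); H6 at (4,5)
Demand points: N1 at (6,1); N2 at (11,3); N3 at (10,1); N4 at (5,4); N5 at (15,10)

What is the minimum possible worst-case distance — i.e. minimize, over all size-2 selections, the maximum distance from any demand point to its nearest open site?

Open {H1, H3}.
  Farthest demand point is N5 at distance 8 (to H3); all others are ≤ 8.
With {H2, H3} the worst case is 8.
With {H3, H4} the worst case is 8.
No size-2 selection achieves below 8.

8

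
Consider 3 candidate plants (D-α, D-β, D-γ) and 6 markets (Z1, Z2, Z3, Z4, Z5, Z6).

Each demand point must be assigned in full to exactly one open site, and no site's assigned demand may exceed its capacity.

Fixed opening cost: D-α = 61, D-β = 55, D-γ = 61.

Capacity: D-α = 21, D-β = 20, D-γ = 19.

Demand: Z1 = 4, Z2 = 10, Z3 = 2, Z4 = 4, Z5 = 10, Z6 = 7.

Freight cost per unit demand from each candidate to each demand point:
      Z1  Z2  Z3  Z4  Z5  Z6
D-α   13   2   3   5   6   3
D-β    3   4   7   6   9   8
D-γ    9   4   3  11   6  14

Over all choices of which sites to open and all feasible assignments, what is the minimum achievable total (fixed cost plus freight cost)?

Open {D-α, D-β}; cheapest assignment that respects the capacities:
  D-α (cap 21, load 19): Z3, Z5, Z6 — cost 2×3 + 10×6 + 7×3 = 87
  D-β (cap 20, load 18): Z1, Z2, Z4 — cost 4×3 + 10×4 + 4×6 = 76
  Shipping 163, fixed 116 → total 279.
  Any other capacity-feasible assignment to {D-α, D-β} ships for at least 163.
Compare {D-α, D-γ}: its best feasible assignment gives total 285.
Compare {D-α, D-β, D-γ}: its best feasible assignment gives total 316.
Every other set of open sites that can feasibly serve all demand totals ≥ 285 even under its best assignment. Minimum: 279.

279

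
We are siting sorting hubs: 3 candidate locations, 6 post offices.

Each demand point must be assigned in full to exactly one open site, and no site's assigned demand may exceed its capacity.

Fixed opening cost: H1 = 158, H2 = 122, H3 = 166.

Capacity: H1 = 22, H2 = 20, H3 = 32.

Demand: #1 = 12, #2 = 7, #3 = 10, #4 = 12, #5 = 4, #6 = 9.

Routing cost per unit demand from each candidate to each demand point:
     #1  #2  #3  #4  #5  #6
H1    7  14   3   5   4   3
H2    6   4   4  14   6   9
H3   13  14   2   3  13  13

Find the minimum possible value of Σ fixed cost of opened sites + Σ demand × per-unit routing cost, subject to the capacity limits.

645

Open {H1, H2, H3}; cheapest assignment that respects the capacities:
  H1 (cap 22, load 13): #5, #6 — cost 4×4 + 9×3 = 43
  H2 (cap 20, load 19): #1, #2 — cost 12×6 + 7×4 = 100
  H3 (cap 32, load 22): #3, #4 — cost 10×2 + 12×3 = 56
  Shipping 199, fixed 446 → total 645.
  Any other capacity-feasible assignment to {H1, H2, H3} ships for at least 199.
Compare {H1, H3}: its best feasible assignment gives total 741.
Every other set of open sites that can feasibly serve all demand totals ≥ 741 even under its best assignment. Minimum: 645.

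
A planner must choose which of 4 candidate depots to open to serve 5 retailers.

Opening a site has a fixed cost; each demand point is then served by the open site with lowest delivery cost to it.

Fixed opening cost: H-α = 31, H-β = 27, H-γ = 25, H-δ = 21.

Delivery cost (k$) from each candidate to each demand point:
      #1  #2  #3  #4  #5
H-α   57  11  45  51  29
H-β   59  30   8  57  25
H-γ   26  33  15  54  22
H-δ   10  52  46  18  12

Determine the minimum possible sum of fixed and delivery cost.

Open {H-β, H-δ}: assign each demand point to its cheapest open site.
  #1→H-δ 10, #2→H-β 30, #3→H-β 8, #4→H-δ 18, #5→H-δ 12
  delivery cost 78, fixed 48 → total 126.
Compare {H-γ, H-δ}: delivery cost 88 + fixed 46 = 134.
Compare {H-α, H-β, H-δ}: delivery cost 59 + fixed 79 = 138.
Compare {H-α, H-γ, H-δ}: delivery cost 66 + fixed 77 = 143.
All other subsets cost ≥ 134. Minimum total cost: 126.

126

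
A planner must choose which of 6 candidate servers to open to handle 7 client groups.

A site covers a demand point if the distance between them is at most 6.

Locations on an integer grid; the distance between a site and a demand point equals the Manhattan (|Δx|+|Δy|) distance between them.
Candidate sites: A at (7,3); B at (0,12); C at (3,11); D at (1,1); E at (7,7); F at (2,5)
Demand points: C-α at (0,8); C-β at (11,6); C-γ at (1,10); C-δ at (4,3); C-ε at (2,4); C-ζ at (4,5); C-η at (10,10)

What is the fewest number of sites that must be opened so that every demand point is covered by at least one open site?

2

Coverage sets (demand points within 6 of each site):
  A: {C-δ, C-ε, C-ζ}
  B: {C-α, C-γ}
  C: {C-α, C-γ}
  D: {C-δ, C-ε}
  E: {C-β, C-ζ, C-η}
  F: {C-α, C-γ, C-δ, C-ε, C-ζ}
No single site covers all 7 demand points.
But {E, F} covers everything, so the minimum is 2.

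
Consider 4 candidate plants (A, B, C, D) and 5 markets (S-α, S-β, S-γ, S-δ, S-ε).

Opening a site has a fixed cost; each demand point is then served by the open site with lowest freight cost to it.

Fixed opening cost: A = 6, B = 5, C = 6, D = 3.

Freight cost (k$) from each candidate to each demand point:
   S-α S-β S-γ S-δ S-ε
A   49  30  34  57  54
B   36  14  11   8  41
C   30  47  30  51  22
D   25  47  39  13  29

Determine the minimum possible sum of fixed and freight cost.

94

Open {B, C, D}: assign each demand point to its cheapest open site.
  S-α→D 25, S-β→B 14, S-γ→B 11, S-δ→B 8, S-ε→C 22
  freight cost 80, fixed 14 → total 94.
Compare {B, D}: freight cost 87 + fixed 8 = 95.
Compare {B, C}: freight cost 85 + fixed 11 = 96.
Compare {A, B, C, D}: freight cost 80 + fixed 20 = 100.
All other subsets cost ≥ 95. Minimum total cost: 94.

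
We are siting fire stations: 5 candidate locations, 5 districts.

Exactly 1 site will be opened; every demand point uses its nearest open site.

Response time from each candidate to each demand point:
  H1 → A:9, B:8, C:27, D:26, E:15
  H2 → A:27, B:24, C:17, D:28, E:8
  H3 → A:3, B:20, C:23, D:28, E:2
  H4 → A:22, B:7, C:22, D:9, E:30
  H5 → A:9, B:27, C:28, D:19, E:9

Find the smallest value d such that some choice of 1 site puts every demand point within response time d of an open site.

Open {H1}.
  Farthest demand point is C at response time 27 (to H1); all others are ≤ 27.
With {H2} the worst case is 28.
With {H3} the worst case is 28.
No size-1 selection achieves below 27.

27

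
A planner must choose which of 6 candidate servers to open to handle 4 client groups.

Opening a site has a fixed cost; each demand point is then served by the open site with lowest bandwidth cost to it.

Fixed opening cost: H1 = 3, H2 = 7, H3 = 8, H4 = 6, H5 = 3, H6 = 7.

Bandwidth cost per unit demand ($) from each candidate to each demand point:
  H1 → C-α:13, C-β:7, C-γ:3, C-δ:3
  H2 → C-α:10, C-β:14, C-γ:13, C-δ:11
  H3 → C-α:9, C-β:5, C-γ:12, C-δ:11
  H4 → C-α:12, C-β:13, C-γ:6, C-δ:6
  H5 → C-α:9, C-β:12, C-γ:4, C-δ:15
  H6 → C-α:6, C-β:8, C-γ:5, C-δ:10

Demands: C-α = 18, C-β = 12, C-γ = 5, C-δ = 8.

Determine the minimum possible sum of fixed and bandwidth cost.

Open {H1, H3, H6}: assign each demand point to its cheapest open site.
  C-α→H6 18×6=108, C-β→H3 12×5=60, C-γ→H1 5×3=15, C-δ→H1 8×3=24
  bandwidth cost 207, fixed 18 → total 225.
Compare {H1, H3, H5, H6}: bandwidth cost 207 + fixed 21 = 228.
Compare {H1, H3, H4, H6}: bandwidth cost 207 + fixed 24 = 231.
Compare {H1, H2, H3, H6}: bandwidth cost 207 + fixed 25 = 232.
All other subsets cost ≥ 228. Minimum total cost: 225.

225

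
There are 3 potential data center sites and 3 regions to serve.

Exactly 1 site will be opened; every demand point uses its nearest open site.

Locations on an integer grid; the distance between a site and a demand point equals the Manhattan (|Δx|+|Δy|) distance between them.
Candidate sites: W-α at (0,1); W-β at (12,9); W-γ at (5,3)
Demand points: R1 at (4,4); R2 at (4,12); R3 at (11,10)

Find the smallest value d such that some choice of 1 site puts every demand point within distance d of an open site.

Open {W-β}.
  Farthest demand point is R1 at distance 13 (to W-β); all others are ≤ 13.
With {W-γ} the worst case is 13.
With {W-α} the worst case is 20.
No size-1 selection achieves below 13.

13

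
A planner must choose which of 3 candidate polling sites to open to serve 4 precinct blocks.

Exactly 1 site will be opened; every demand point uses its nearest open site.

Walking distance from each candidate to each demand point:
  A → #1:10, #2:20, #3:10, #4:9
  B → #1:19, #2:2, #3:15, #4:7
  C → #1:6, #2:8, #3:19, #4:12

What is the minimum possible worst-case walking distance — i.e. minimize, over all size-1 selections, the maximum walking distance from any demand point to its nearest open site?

19

Open {B}.
  Farthest demand point is #1 at walking distance 19 (to B); all others are ≤ 19.
With {C} the worst case is 19.
With {A} the worst case is 20.
No size-1 selection achieves below 19.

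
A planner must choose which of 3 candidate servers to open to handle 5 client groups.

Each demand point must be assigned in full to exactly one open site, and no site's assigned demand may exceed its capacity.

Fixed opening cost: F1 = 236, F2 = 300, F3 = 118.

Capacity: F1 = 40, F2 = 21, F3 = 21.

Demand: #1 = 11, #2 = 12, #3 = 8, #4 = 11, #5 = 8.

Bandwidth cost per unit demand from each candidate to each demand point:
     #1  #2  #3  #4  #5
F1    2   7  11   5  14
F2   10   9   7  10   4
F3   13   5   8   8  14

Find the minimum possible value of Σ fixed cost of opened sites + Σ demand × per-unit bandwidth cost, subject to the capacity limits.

667

Open {F1, F3}; cheapest assignment that respects the capacities:
  F1 (cap 40, load 30): #1, #4, #5 — cost 11×2 + 11×5 + 8×14 = 189
  F3 (cap 21, load 20): #2, #3 — cost 12×5 + 8×8 = 124
  Shipping 313, fixed 354 → total 667.
  Any other capacity-feasible assignment to {F1, F3} ships for at least 313.
Compare {F1, F2}: its best feasible assignment gives total 785.
Compare {F1, F2, F3}: its best feasible assignment gives total 879.
Every other set of open sites that can feasibly serve all demand totals ≥ 785 even under its best assignment. Minimum: 667.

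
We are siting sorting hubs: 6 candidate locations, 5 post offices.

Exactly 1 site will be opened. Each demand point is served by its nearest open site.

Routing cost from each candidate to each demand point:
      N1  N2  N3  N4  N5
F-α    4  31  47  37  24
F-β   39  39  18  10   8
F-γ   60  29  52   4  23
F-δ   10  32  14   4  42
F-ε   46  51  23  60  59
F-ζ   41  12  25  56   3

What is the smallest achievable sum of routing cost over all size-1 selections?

102

Open {F-δ}.
  N1→F-δ 10, N2→F-δ 32, N3→F-δ 14, N4→F-δ 4, N5→F-δ 42  ⇒ total 102.
Compare {F-β}: total 114.
Compare {F-ζ}: total 137.
No size-1 selection does better; minimum is 102.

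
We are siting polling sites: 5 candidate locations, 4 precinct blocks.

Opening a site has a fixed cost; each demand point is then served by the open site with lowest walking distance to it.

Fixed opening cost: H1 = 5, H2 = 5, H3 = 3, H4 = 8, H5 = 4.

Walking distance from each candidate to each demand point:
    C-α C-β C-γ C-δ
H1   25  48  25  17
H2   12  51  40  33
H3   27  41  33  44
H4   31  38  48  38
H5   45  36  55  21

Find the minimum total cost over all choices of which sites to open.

Open {H1, H2, H5}: assign each demand point to its cheapest open site.
  C-α→H2 12, C-β→H5 36, C-γ→H1 25, C-δ→H1 17
  walking distance 90, fixed 14 → total 104.
Compare {H1, H2, H3, H5}: walking distance 90 + fixed 17 = 107.
Compare {H1, H2, H3}: walking distance 95 + fixed 13 = 108.
Compare {H1, H2, H4}: walking distance 92 + fixed 18 = 110.
All other subsets cost ≥ 107. Minimum total cost: 104.

104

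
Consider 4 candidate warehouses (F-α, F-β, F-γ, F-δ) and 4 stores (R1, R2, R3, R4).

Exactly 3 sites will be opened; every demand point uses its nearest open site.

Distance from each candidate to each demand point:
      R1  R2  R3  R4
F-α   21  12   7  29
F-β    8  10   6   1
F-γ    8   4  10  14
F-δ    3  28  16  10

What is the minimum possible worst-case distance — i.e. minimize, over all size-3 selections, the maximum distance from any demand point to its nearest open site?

Open {F-β, F-γ, F-δ}.
  Farthest demand point is R3 at distance 6 (to F-β); all others are ≤ 6.
With {F-α, F-β, F-γ} the worst case is 8.
With {F-α, F-β, F-δ} the worst case is 10.
No size-3 selection achieves below 6.

6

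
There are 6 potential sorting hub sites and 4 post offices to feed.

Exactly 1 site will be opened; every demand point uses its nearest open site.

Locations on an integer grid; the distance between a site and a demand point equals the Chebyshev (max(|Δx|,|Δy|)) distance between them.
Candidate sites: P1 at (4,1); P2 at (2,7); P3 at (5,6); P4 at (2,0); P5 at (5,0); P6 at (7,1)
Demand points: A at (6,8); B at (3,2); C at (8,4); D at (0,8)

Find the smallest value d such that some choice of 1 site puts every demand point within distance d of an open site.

Open {P3}.
  Farthest demand point is D at distance 5 (to P3); all others are ≤ 5.
With {P2} the worst case is 6.
With {P1} the worst case is 7.
No size-1 selection achieves below 5.

5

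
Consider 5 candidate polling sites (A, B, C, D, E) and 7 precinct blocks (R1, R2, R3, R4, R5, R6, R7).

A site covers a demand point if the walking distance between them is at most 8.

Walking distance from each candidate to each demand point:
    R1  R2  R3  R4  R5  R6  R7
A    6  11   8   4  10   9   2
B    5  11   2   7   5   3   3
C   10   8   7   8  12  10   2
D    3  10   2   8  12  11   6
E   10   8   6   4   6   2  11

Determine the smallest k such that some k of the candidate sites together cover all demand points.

2

Coverage sets (demand points within 8 of each site):
  A: {R1, R3, R4, R7}
  B: {R1, R3, R4, R5, R6, R7}
  C: {R2, R3, R4, R7}
  D: {R1, R3, R4, R7}
  E: {R2, R3, R4, R5, R6}
No single site covers all 7 demand points.
But {A, E} covers everything, so the minimum is 2.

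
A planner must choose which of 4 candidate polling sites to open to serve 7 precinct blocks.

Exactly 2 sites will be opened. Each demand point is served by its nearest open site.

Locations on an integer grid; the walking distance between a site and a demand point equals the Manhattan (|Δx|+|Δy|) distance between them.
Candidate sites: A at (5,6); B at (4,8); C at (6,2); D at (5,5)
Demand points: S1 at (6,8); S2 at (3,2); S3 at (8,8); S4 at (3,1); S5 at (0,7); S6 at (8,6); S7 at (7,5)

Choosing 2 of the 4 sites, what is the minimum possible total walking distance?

Open {A, C}.
  S1→A 3, S2→C 3, S3→A 5, S4→C 4, S5→A 6, S6→A 3, S7→A 3  ⇒ total 27.
Compare {B, C}: total 28.
Compare {B, D}: total 28.
No size-2 selection does better; minimum is 27.

27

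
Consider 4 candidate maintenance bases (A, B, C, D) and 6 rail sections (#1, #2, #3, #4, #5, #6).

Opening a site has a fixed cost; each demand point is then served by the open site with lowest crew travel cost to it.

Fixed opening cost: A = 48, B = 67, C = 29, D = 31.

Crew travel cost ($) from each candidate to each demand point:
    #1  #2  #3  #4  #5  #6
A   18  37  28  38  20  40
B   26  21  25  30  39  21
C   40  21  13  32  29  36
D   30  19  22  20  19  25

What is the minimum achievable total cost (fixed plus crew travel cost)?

Open {D}: assign each demand point to its cheapest open site.
  #1→D 30, #2→D 19, #3→D 22, #4→D 20, #5→D 19, #6→D 25
  crew travel cost 135, fixed 31 → total 166.
Compare {C, D}: crew travel cost 126 + fixed 60 = 186.
Compare {C}: crew travel cost 171 + fixed 29 = 200.
Compare {A, D}: crew travel cost 123 + fixed 79 = 202.
All other subsets cost ≥ 186. Minimum total cost: 166.

166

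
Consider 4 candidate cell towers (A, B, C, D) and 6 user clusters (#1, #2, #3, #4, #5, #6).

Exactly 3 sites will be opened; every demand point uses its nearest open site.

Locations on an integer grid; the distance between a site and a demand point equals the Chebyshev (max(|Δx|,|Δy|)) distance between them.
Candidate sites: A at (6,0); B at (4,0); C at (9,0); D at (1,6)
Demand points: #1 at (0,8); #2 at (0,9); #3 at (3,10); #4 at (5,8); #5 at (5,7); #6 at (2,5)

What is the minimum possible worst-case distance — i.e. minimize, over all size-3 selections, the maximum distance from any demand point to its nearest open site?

Open {A, B, D}.
  Farthest demand point is #3 at distance 4 (to D); all others are ≤ 4.
With {A, C, D} the worst case is 4.
With {B, C, D} the worst case is 4.
No size-3 selection achieves below 4.

4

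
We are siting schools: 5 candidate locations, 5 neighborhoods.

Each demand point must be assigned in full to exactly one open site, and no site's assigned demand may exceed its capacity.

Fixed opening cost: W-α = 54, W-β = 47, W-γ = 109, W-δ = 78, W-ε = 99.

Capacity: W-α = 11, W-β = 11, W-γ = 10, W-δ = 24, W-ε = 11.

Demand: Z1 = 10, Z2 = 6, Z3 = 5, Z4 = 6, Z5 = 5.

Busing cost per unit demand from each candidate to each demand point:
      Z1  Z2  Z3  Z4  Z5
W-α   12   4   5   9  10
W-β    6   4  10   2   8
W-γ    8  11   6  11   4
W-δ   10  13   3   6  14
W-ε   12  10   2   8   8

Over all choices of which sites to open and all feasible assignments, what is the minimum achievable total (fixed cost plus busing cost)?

340

Open {W-β, W-δ}; cheapest assignment that respects the capacities:
  W-β (cap 11, load 11): Z2, Z5 — cost 6×4 + 5×8 = 64
  W-δ (cap 24, load 21): Z1, Z3, Z4 — cost 10×10 + 5×3 + 6×6 = 151
  Shipping 215, fixed 125 → total 340.
  Any other capacity-feasible assignment to {W-β, W-δ} ships for at least 215.
Compare {W-α, W-δ}: its best feasible assignment gives total 357.
Compare {W-α, W-β, W-δ}: its best feasible assignment gives total 364.
Every other set of open sites that can feasibly serve all demand totals ≥ 357 even under its best assignment. Minimum: 340.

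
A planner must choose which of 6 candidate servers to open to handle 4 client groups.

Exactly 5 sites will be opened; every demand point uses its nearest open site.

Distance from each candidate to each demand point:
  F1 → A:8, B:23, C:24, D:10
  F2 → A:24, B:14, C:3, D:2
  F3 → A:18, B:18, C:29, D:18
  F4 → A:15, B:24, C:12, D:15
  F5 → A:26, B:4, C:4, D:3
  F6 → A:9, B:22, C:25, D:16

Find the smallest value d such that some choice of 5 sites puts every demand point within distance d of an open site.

Open {F1, F2, F3, F4, F5}.
  Farthest demand point is A at distance 8 (to F1); all others are ≤ 8.
With {F1, F2, F3, F5, F6} the worst case is 8.
With {F1, F2, F4, F5, F6} the worst case is 8.
No size-5 selection achieves below 8.

8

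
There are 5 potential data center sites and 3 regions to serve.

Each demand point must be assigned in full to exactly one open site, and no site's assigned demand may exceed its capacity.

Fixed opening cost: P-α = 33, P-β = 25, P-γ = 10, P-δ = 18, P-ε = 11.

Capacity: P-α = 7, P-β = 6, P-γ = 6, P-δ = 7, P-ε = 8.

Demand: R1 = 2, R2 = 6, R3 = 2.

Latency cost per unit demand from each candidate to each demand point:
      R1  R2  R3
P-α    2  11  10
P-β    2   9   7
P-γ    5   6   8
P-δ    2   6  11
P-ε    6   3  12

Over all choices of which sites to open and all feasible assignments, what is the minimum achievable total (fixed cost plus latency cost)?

Open {P-γ, P-ε}; cheapest assignment that respects the capacities:
  P-γ (cap 6, load 4): R1, R3 — cost 2×5 + 2×8 = 26
  P-ε (cap 8, load 6): R2 — cost 6×3 = 18
  Shipping 44, fixed 21 → total 65.
  Any other capacity-feasible assignment to {P-γ, P-ε} ships for at least 44.
Compare {P-β, P-ε}: its best feasible assignment gives total 72.
Compare {P-δ, P-ε}: its best feasible assignment gives total 73.
Every other set of open sites that can feasibly serve all demand totals ≥ 72 even under its best assignment. Minimum: 65.

65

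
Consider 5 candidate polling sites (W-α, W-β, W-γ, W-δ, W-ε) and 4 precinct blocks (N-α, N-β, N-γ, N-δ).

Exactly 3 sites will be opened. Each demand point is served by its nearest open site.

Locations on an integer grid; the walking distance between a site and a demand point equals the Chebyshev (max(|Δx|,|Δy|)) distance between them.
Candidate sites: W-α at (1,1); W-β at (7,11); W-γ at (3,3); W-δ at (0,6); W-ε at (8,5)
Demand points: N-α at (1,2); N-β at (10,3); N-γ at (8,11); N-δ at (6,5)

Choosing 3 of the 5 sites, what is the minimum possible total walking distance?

Open {W-α, W-β, W-ε}.
  N-α→W-α 1, N-β→W-ε 2, N-γ→W-β 1, N-δ→W-ε 2  ⇒ total 6.
Compare {W-β, W-γ, W-ε}: total 7.
Compare {W-β, W-δ, W-ε}: total 9.
No size-3 selection does better; minimum is 6.

6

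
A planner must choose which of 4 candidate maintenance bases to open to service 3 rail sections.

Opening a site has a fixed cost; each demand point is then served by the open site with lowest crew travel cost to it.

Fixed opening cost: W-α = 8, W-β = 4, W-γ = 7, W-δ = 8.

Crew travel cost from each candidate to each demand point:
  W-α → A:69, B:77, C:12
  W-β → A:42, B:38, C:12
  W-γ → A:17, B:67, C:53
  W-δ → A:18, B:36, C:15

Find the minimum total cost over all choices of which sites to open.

77

Open {W-δ}: assign each demand point to its cheapest open site.
  A→W-δ 18, B→W-δ 36, C→W-δ 15
  crew travel cost 69, fixed 8 → total 77.
Compare {W-β, W-γ}: crew travel cost 67 + fixed 11 = 78.
Compare {W-β, W-δ}: crew travel cost 66 + fixed 12 = 78.
Compare {W-α, W-δ}: crew travel cost 66 + fixed 16 = 82.
All other subsets cost ≥ 78. Minimum total cost: 77.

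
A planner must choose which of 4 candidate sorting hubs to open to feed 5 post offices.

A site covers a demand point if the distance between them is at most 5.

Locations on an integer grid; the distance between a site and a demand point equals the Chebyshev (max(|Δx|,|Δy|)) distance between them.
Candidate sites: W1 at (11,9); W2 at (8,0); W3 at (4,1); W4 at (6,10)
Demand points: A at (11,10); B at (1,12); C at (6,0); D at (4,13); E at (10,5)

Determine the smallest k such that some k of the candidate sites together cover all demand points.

2

Coverage sets (demand points within 5 of each site):
  W1: {A, E}
  W2: {C, E}
  W3: {C}
  W4: {A, B, D, E}
No single site covers all 5 demand points.
But {W2, W4} covers everything, so the minimum is 2.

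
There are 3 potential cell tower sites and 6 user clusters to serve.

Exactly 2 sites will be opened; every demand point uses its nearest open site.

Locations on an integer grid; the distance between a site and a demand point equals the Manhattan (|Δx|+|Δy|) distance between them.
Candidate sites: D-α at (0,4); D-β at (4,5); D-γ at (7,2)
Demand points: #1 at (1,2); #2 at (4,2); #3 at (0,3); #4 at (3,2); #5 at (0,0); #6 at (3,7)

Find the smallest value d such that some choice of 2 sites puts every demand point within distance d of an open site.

4

Open {D-α, D-β}.
  Farthest demand point is #4 at distance 4 (to D-β); all others are ≤ 4.
With {D-α, D-γ} the worst case is 6.
With {D-β, D-γ} the worst case is 9.
No size-2 selection achieves below 4.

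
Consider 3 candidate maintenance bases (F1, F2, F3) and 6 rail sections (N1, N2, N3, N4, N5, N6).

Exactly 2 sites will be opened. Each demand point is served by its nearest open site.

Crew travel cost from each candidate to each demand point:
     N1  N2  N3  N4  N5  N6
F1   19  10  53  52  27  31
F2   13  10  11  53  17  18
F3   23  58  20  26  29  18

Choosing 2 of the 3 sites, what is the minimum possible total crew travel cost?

Open {F2, F3}.
  N1→F2 13, N2→F2 10, N3→F2 11, N4→F3 26, N5→F2 17, N6→F2 18  ⇒ total 95.
Compare {F1, F3}: total 120.
Compare {F1, F2}: total 121.

95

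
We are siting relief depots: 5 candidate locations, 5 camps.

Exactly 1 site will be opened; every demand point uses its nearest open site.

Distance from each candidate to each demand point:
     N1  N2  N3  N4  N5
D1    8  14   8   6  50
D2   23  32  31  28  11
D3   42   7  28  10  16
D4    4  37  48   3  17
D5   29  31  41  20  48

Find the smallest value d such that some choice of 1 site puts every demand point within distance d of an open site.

Open {D2}.
  Farthest demand point is N2 at distance 32 (to D2); all others are ≤ 32.
With {D3} the worst case is 42.
With {D4} the worst case is 48.
No size-1 selection achieves below 32.

32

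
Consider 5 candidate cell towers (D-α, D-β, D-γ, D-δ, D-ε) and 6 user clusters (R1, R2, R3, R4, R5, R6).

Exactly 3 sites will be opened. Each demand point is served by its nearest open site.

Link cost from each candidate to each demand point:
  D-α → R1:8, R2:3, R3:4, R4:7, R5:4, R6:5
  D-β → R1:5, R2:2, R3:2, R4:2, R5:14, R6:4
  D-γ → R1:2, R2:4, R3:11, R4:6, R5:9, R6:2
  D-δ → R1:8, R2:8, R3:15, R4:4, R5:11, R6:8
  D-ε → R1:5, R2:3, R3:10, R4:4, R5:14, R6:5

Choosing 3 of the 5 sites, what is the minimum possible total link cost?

Open {D-α, D-β, D-γ}.
  R1→D-γ 2, R2→D-β 2, R3→D-β 2, R4→D-β 2, R5→D-α 4, R6→D-γ 2  ⇒ total 14.
Compare {D-α, D-β, D-δ}: total 19.
Compare {D-α, D-β, D-ε}: total 19.
No size-3 selection does better; minimum is 14.

14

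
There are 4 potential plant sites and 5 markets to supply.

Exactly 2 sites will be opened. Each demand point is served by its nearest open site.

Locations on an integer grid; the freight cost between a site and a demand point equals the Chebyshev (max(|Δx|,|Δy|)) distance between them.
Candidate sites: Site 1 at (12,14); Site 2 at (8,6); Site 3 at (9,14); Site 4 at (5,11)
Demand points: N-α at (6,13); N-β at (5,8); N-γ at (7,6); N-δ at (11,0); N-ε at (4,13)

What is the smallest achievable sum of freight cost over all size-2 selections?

Open {Site 2, Site 4}.
  N-α→Site 4 2, N-β→Site 2 3, N-γ→Site 2 1, N-δ→Site 2 6, N-ε→Site 4 2  ⇒ total 14.
Compare {Site 2, Site 3}: total 18.
Compare {Site 1, Site 2}: total 23.
No size-2 selection does better; minimum is 14.

14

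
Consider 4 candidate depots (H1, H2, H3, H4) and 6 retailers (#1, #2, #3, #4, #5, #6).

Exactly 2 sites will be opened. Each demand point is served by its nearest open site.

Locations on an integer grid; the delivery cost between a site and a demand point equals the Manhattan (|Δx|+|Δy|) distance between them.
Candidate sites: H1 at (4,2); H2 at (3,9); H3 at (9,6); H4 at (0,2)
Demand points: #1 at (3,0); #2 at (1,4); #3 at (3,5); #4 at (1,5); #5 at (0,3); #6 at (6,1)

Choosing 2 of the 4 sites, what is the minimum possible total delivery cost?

Open {H1, H4}.
  #1→H1 3, #2→H4 3, #3→H1 4, #4→H4 4, #5→H4 1, #6→H1 3  ⇒ total 18.
Compare {H2, H4}: total 24.
Compare {H1, H2}: total 26.
No size-2 selection does better; minimum is 18.

18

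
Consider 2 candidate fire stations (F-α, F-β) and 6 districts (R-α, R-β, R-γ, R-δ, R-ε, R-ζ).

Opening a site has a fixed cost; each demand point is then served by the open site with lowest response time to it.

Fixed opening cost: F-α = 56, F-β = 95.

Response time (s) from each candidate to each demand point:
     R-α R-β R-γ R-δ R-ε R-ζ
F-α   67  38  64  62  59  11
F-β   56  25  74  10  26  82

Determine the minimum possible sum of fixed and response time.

Open {F-α, F-β}: assign each demand point to its cheapest open site.
  R-α→F-β 56, R-β→F-β 25, R-γ→F-α 64, R-δ→F-β 10, R-ε→F-β 26, R-ζ→F-α 11
  response time 192, fixed 151 → total 343.
Compare {F-α}: response time 301 + fixed 56 = 357.
Compare {F-β}: response time 273 + fixed 95 = 368.

343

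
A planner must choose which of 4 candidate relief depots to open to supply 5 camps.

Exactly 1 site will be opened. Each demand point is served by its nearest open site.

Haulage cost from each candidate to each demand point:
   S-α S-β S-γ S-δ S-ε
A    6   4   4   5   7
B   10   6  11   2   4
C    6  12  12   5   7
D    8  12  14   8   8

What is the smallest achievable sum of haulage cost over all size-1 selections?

Open {A}.
  S-α→A 6, S-β→A 4, S-γ→A 4, S-δ→A 5, S-ε→A 7  ⇒ total 26.
Compare {B}: total 33.
Compare {C}: total 42.
No size-1 selection does better; minimum is 26.

26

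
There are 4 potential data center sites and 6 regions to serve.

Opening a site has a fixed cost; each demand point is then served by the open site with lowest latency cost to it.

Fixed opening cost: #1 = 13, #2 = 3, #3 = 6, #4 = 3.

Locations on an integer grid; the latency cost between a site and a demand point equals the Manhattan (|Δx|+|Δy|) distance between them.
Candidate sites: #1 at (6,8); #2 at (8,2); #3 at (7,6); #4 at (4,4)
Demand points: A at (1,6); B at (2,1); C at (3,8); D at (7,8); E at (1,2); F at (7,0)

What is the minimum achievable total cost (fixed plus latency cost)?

Open {#2, #4}: assign each demand point to its cheapest open site.
  A→#4 5, B→#4 5, C→#4 5, D→#2 7, E→#4 5, F→#2 3
  latency cost 30, fixed 6 → total 36.
Compare {#4}: latency cost 34 + fixed 3 = 37.
Compare {#3, #4}: latency cost 28 + fixed 9 = 37.
Compare {#2, #3, #4}: latency cost 25 + fixed 12 = 37.
All other subsets cost ≥ 37. Minimum total cost: 36.

36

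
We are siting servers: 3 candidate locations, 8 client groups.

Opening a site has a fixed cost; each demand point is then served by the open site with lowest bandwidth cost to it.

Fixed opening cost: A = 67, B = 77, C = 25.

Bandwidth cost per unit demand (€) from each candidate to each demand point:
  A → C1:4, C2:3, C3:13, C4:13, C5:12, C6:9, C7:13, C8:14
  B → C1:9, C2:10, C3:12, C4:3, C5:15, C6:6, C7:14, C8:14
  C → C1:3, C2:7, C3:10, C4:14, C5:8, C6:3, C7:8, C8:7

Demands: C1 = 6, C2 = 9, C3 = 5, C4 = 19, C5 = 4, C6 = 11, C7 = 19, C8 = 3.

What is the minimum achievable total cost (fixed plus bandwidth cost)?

528

Open {B, C}: assign each demand point to its cheapest open site.
  C1→C 6×3=18, C2→C 9×7=63, C3→C 5×10=50, C4→B 19×3=57, C5→C 4×8=32, C6→C 11×3=33, C7→C 19×8=152, C8→C 3×7=21
  bandwidth cost 426, fixed 102 → total 528.
Compare {A, B, C}: bandwidth cost 390 + fixed 169 = 559.
Compare {C}: bandwidth cost 635 + fixed 25 = 660.
Compare {A, C}: bandwidth cost 580 + fixed 92 = 672.
All other subsets cost ≥ 559. Minimum total cost: 528.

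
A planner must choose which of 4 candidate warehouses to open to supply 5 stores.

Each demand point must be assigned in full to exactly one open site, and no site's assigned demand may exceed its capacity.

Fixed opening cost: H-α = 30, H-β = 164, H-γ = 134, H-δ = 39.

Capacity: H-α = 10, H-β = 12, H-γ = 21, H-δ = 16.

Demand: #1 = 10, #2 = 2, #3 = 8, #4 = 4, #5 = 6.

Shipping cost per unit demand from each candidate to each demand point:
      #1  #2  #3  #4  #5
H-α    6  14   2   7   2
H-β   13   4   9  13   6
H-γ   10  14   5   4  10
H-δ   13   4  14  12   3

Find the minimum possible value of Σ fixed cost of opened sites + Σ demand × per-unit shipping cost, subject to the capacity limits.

345

Open {H-α, H-γ, H-δ}; cheapest assignment that respects the capacities:
  H-α (cap 10, load 10): #1 — cost 10×6 = 60
  H-γ (cap 21, load 12): #3, #4 — cost 8×5 + 4×4 = 56
  H-δ (cap 16, load 8): #2, #5 — cost 2×4 + 6×3 = 26
  Shipping 142, fixed 203 → total 345.
  Any other capacity-feasible assignment to {H-α, H-γ, H-δ} ships for at least 142.
Compare {H-α, H-γ}: its best feasible assignment gives total 368.
Compare {H-γ, H-δ}: its best feasible assignment gives total 387.
Every other set of open sites that can feasibly serve all demand totals ≥ 368 even under its best assignment. Minimum: 345.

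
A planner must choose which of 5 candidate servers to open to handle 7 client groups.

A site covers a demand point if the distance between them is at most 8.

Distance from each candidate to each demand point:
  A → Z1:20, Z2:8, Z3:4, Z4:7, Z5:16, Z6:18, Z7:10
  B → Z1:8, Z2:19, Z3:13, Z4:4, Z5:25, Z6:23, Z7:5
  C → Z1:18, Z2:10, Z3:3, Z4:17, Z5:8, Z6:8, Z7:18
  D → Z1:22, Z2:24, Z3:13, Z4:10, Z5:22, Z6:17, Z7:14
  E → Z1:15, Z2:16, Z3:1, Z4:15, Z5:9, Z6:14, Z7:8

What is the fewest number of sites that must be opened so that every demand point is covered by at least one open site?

Coverage sets (demand points within 8 of each site):
  A: {Z2, Z3, Z4}
  B: {Z1, Z4, Z7}
  C: {Z3, Z5, Z6}
  D: {}
  E: {Z3, Z7}
No 2 sites suffice: every size-2 union leaves at least one demand point uncovered.
But {A, B, C} covers everything, so the minimum is 3.

3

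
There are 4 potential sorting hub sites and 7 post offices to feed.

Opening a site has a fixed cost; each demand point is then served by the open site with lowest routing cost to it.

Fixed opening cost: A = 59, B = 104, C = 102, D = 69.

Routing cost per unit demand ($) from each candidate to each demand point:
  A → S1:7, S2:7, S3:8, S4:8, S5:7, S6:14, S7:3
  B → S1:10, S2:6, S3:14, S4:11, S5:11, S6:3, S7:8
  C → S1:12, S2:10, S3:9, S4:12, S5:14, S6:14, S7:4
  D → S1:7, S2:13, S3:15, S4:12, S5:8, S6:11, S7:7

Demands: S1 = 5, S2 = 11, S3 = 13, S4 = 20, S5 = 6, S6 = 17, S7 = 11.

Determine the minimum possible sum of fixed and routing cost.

654

Open {A, B}: assign each demand point to its cheapest open site.
  S1→A 5×7=35, S2→B 11×6=66, S3→A 13×8=104, S4→A 20×8=160, S5→A 6×7=42, S6→B 17×3=51, S7→A 11×3=33
  routing cost 491, fixed 163 → total 654.
Compare {A, B, D}: routing cost 491 + fixed 232 = 723.
Compare {A}: routing cost 689 + fixed 59 = 748.
Compare {A, B, C}: routing cost 491 + fixed 265 = 756.
All other subsets cost ≥ 723. Minimum total cost: 654.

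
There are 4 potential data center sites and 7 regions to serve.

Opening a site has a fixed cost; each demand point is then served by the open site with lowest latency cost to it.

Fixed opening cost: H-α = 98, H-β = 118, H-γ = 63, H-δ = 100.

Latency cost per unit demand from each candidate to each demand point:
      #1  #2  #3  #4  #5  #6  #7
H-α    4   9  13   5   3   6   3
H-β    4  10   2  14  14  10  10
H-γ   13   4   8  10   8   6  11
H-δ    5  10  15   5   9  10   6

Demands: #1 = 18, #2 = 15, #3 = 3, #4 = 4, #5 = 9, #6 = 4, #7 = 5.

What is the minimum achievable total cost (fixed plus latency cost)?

403

Open {H-α, H-γ}: assign each demand point to its cheapest open site.
  #1→H-α 18×4=72, #2→H-γ 15×4=60, #3→H-γ 3×8=24, #4→H-α 4×5=20, #5→H-α 9×3=27, #6→H-α 4×6=24, #7→H-α 5×3=15
  latency cost 242, fixed 161 → total 403.
Compare {H-α}: latency cost 332 + fixed 98 = 430.
Compare {H-γ, H-δ}: latency cost 320 + fixed 163 = 483.
Compare {H-α, H-β, H-γ}: latency cost 224 + fixed 279 = 503.
All other subsets cost ≥ 430. Minimum total cost: 403.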